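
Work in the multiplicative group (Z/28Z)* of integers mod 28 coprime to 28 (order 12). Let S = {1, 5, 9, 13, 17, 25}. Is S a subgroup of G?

|S| = 6 divides |G| = 12, consistent with Lagrange.
S contains the identity, every element's inverse is in S, and S is closed under ·: it is a subgroup.
In fact S = ⟨17⟩.

Yes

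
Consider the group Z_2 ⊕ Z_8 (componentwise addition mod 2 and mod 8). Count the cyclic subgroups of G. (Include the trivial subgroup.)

8

Each element a generates a cyclic subgroup ⟨a⟩; distinct elements may generate the same one (a cyclic group of order d has φ(d) generators).
Cyclic subgroups by order — order 1: 1; order 2: 3; order 4: 2; order 8: 2.
Total: 8.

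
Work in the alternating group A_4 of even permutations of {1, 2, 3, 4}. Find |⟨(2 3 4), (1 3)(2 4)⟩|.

12

|⟨(2 3 4)⟩| = 3 and |⟨(1 3)(2 4)⟩| = 2, so |H| is a multiple of lcm(3, 2) = 6 and divides |G| = 12.
Closing {(2 3 4), (1 3)(2 4)} under the group operation gives all of G, so |H| = 12.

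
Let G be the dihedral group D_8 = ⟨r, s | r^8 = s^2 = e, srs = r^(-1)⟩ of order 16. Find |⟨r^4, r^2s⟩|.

|⟨r^4⟩| = 2 and |⟨r^2s⟩| = 2, so |H| is a multiple of lcm(2, 2) = 2 and divides |G| = 16.
Closing under the operation: H = {e, r^4, r^2s, r^6s}, so |H| = 4.

4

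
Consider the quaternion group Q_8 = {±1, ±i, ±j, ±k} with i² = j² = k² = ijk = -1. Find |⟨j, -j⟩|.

4

|⟨j⟩| = 4 and |⟨-j⟩| = 4, so |H| is a multiple of lcm(4, 4) = 4 and divides |G| = 8.
Closing under the operation: H = {1, -1, j, -j}, so |H| = 4.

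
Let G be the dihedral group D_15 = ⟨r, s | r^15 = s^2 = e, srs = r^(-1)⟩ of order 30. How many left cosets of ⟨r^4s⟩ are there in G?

15

|⟨r^4s⟩| = 2 and |G| = 30.
By Lagrange, [G : H] = |G|/|H| = 30/2 = 15.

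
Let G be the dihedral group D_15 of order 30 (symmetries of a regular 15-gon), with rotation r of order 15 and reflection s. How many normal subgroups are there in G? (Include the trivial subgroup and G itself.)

G has 28 subgroups. Checking conjugation-invariance by order — order 1: 1/1 normal; order 2: 0/15 normal; order 3: 1/1 normal; order 5: 1/1 normal; order 6: 0/5 normal; order 10: 0/3 normal; order 15: 1/1 normal; order 30: 1/1 normal.
Total normal subgroups: 5.

5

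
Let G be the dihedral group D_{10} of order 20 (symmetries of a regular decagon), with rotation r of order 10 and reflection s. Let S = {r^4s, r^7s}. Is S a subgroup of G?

No

The identity e ∉ S, so S is not a subgroup.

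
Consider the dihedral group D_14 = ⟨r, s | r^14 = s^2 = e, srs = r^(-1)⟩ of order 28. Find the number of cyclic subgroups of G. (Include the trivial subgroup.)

Each element a generates a cyclic subgroup ⟨a⟩; distinct elements may generate the same one (a cyclic group of order d has φ(d) generators).
Cyclic subgroups by order — order 1: 1; order 2: 15; order 7: 1; order 14: 1.
Total: 18.

18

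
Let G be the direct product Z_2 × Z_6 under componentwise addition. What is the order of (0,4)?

3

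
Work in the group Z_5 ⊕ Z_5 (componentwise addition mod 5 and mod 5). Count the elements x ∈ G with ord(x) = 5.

24

An element (a,b) has order lcm(ord(a), ord(b)); count pairs with lcm equal to 5.
Enumerating gives 24 such elements.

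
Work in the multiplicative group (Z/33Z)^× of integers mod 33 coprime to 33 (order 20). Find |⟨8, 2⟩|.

10

|⟨8⟩| = 10 and |⟨2⟩| = 10, so |H| is a multiple of lcm(10, 10) = 10 and divides |G| = 20.
Closing under the operation: H = {1, 2, 4, 8, 16, 17, 25, 29, 31, 32}, so |H| = 10.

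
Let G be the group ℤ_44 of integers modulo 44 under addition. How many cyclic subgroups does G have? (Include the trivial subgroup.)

6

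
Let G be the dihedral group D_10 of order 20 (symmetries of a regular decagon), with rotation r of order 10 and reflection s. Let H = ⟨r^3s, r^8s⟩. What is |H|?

4

|⟨r^3s⟩| = 2 and |⟨r^8s⟩| = 2, so |H| is a multiple of lcm(2, 2) = 2 and divides |G| = 20.
Closing under the operation: H = {e, r^5, r^3s, r^8s}, so |H| = 4.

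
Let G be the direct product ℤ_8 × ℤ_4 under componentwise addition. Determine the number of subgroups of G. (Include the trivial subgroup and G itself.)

22

|G| = 32, so by Lagrange every subgroup order divides 32. Divisors: 1, 2, 4, 8, 16, 32.
Subgroups by order — order 1: 1; order 2: 3; order 4: 7; order 8: 7; order 16: 3; order 32: 1.
Total: 1 + 3 + 7 + 7 + 3 + 1 = 22.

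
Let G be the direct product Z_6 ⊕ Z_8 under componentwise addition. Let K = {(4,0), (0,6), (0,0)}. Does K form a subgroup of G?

No

(4,0) ∈ K but its inverse (2,0) ∉ K, so K is not a subgroup.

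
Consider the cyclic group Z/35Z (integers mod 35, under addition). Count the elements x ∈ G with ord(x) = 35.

24

In a cyclic group of order 35, the number of elements of order d (for d | 35) is φ(d).
φ(35) = 24.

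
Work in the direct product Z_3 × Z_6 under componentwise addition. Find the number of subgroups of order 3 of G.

4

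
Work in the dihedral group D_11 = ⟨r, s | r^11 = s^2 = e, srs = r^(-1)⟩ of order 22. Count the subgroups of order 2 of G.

11

|G| = 22 and 2 | 22, so subgroups of order 2 are possible by Lagrange.
The subgroups of order 2 are: {e, r^10s}; {e, r^2s}; {e, r^3s}; {e, r^4s}; … (11 in all).
So G has 11 subgroups of order 2.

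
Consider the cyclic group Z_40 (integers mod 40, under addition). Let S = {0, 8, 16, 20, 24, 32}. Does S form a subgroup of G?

|S| = 6 does not divide |G| = 40, so by Lagrange S is not a subgroup.

No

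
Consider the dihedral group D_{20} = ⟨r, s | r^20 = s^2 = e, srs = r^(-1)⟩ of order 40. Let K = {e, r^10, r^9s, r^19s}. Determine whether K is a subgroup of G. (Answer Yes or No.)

Yes

|K| = 4 divides |G| = 40, consistent with Lagrange.
K contains the identity, every element's inverse is in K, and K is closed under ·: it is a subgroup.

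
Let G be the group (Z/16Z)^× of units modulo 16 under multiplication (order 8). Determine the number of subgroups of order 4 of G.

3

|G| = 8 and 4 | 8, so subgroups of order 4 are possible by Lagrange.
The subgroups of order 4 are: {1, 3, 9, 11}; {1, 5, 9, 13}; {1, 7, 9, 15}.
So G has 3 subgroups of order 4.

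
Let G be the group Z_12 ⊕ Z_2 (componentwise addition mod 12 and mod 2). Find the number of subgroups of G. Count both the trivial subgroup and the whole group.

|G| = 24, so by Lagrange every subgroup order divides 24. Divisors: 1, 2, 3, 4, 6, 8, 12, 24.
Subgroups by order — order 1: 1; order 2: 3; order 3: 1; order 4: 3; order 6: 3; order 8: 1; order 12: 3; order 24: 1.
Total: 1 + 3 + 1 + 3 + 3 + 1 + 3 + 1 = 16.

16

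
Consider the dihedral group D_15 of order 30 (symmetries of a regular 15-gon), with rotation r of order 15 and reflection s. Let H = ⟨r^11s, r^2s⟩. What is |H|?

|⟨r^11s⟩| = 2 and |⟨r^2s⟩| = 2, so |H| is a multiple of lcm(2, 2) = 2 and divides |G| = 30.
Closing under the operation: H = {e, r^3, r^6, r^9, r^12, r^2s, r^5s, r^8s, r^11s, r^14s}, so |H| = 10.

10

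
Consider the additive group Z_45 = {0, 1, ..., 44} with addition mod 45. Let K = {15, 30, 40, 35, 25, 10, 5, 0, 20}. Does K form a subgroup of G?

|K| = 9 divides |G| = 45, consistent with Lagrange.
K contains the identity, every element's inverse is in K, and K is closed under +: it is a subgroup.
In fact K = ⟨35⟩.

Yes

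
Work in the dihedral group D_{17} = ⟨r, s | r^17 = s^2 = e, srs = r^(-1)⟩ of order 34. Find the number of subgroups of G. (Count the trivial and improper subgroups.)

|G| = 34, so by Lagrange every subgroup order divides 34. Divisors: 1, 2, 17, 34.
Subgroups by order — order 1: 1; order 2: 17; order 17: 1; order 34: 1.
Total: 1 + 17 + 1 + 1 = 20.

20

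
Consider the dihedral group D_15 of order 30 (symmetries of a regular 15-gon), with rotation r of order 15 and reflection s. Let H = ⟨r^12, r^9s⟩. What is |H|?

10

|⟨r^12⟩| = 5 and |⟨r^9s⟩| = 2, so |H| is a multiple of lcm(5, 2) = 10 and divides |G| = 30.
Closing under the operation: H = {e, r^3, r^6, r^9, r^12, s, r^3s, r^6s, r^9s, r^12s}, so |H| = 10.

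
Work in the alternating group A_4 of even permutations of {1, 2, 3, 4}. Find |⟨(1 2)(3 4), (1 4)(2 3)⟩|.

4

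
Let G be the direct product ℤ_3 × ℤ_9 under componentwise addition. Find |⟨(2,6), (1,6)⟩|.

9

|⟨(2,6)⟩| = 3 and |⟨(1,6)⟩| = 3, so |H| is a multiple of lcm(3, 3) = 3 and divides |G| = 27.
Closing under the operation: H = {(0,0), (0,3), (0,6), (1,0), (1,3), (1,6), (2,0), (2,3), (2,6)}, so |H| = 9.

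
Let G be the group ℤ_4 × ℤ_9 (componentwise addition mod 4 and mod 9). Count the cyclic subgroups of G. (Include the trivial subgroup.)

Group the elements of G by the cyclic subgroup they generate; each cyclic subgroup of order d accounts for φ(d) elements.
Cyclic subgroups by order — order 1: 1; order 2: 1; order 3: 1; order 4: 1; order 6: 1; order 9: 1; order 12: 1; order 18: 1; order 36: 1.
Total: 9.

9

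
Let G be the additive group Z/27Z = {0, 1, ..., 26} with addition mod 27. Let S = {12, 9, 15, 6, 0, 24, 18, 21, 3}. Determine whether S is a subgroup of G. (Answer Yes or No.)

|S| = 9 divides |G| = 27, consistent with Lagrange.
S contains the identity, every element's inverse is in S, and S is closed under +: it is a subgroup.
In fact S = ⟨3⟩.

Yes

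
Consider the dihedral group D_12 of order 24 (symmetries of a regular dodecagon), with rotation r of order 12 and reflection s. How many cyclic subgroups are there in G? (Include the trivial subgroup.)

18

A cyclic subgroup of order d is generated by each of its φ(d) elements of order d, so the cyclic subgroups of order d number (#elements of order d)/φ(d).
Cyclic subgroups by order — order 1: 1; order 2: 13; order 3: 1; order 4: 1; order 6: 1; order 12: 1.
Total: 18.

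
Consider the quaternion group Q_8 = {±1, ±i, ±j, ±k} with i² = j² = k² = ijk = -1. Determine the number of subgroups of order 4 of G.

3

|G| = 8 and 4 | 8, so subgroups of order 4 are possible by Lagrange.
The subgroups of order 4 are: {1, -1, i, -i}; {1, -1, j, -j}; {1, -1, k, -k}.
So G has 3 subgroups of order 4.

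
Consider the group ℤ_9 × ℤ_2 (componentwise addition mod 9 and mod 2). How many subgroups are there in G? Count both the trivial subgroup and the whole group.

|G| = 18, so by Lagrange every subgroup order divides 18. Divisors: 1, 2, 3, 6, 9, 18.
Subgroups by order — order 1: 1; order 2: 1; order 3: 1; order 6: 1; order 9: 1; order 18: 1.
Total: 1 + 1 + 1 + 1 + 1 + 1 = 6.

6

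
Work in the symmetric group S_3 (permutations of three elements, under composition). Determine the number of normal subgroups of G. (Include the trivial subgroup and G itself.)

3

G has 6 subgroups. Checking conjugation-invariance by order — order 1: 1/1 normal; order 2: 0/3 normal; order 3: 1/1 normal; order 6: 1/1 normal.
Total normal subgroups: 3.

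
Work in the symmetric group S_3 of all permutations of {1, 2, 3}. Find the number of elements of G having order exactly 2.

The elements of order 2 are: (2 3), (1 2), (1 3).
That's 3.

3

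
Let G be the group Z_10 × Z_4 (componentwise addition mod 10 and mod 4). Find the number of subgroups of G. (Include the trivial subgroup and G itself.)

|G| = 40, so by Lagrange every subgroup order divides 40. Divisors: 1, 2, 4, 5, 8, 10, 20, 40.
Subgroups by order — order 1: 1; order 2: 3; order 4: 3; order 5: 1; order 8: 1; order 10: 3; order 20: 3; order 40: 1.
Total: 1 + 3 + 3 + 1 + 1 + 3 + 3 + 1 = 16.

16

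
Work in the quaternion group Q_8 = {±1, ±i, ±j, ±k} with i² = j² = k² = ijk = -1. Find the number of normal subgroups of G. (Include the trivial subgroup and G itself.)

6

G has 6 subgroups. Checking conjugation-invariance by order — order 1: 1/1 normal; order 2: 1/1 normal; order 4: 3/3 normal; order 8: 1/1 normal.
Total normal subgroups: 6.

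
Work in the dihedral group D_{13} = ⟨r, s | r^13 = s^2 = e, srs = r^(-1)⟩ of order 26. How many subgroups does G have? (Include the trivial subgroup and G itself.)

16

|G| = 26, so by Lagrange every subgroup order divides 26. Divisors: 1, 2, 13, 26.
Subgroups by order — order 1: 1; order 2: 13; order 13: 1; order 26: 1.
Total: 1 + 13 + 1 + 1 = 16.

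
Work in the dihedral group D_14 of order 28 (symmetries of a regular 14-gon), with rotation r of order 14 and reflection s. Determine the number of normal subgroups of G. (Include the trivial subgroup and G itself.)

G has 28 subgroups. Checking conjugation-invariance by order — order 1: 1/1 normal; order 2: 1/15 normal; order 4: 0/7 normal; order 7: 1/1 normal; order 14: 3/3 normal; order 28: 1/1 normal.
Total normal subgroups: 7.

7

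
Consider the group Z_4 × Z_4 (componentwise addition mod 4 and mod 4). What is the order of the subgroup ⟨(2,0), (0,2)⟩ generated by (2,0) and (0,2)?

4

|⟨(2,0)⟩| = 2 and |⟨(0,2)⟩| = 2, so |H| is a multiple of lcm(2, 2) = 2 and divides |G| = 16.
Closing under the operation: H = {(0,0), (0,2), (2,0), (2,2)}, so |H| = 4.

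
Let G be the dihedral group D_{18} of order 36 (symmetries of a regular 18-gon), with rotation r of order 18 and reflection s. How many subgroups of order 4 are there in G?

9

|G| = 36 and 4 | 36, so subgroups of order 4 are possible by Lagrange.
The subgroups of order 4 are: {e, r^9, rs, r^10s}; {e, r^9, r^2s, r^11s}; {e, r^9, r^3s, r^12s}; {e, r^9, r^4s, r^13s}; … (9 in all).
So G has 9 subgroups of order 4.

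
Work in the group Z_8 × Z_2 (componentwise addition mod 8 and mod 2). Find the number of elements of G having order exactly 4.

4

An element (a,b) has order lcm(ord(a), ord(b)); count pairs with lcm equal to 4.
Enumerating gives 4 such elements.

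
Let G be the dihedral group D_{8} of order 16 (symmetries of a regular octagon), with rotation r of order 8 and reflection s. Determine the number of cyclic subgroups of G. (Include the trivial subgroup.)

12

Group the elements of G by the cyclic subgroup they generate; each cyclic subgroup of order d accounts for φ(d) elements.
Cyclic subgroups by order — order 1: 1; order 2: 9; order 4: 1; order 8: 1.
Total: 12.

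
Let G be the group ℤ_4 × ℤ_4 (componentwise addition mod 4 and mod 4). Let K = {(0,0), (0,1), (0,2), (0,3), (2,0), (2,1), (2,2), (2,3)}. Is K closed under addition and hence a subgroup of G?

|K| = 8 divides |G| = 16, consistent with Lagrange.
K contains the identity, every element's inverse is in K, and K is closed under +: it is a subgroup.

Yes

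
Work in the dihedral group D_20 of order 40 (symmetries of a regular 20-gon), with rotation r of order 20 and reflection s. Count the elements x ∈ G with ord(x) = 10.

The elements of order 10 are: r^2, r^6, r^14, r^18.
That's 4.

4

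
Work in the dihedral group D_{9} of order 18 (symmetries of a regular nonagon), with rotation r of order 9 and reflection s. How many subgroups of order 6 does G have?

|G| = 18 and 6 | 18, so subgroups of order 6 are possible by Lagrange.
The subgroups of order 6 are: {e, r^3, r^6, r^2s, r^5s, r^8s}; {e, r^3, r^6, s, r^3s, r^6s}; {e, r^3, r^6, rs, r^4s, r^7s}.
So G has 3 subgroups of order 6.

3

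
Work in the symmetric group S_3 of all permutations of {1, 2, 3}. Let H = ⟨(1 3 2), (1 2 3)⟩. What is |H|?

|⟨(1 3 2)⟩| = 3 and |⟨(1 2 3)⟩| = 3, so |H| is a multiple of lcm(3, 3) = 3 and divides |G| = 6.
Closing under the operation: H = {e, (1 2 3), (1 3 2)}, so |H| = 3.

3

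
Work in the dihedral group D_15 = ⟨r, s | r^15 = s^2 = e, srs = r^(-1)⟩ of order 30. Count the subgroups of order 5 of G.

|G| = 30 and 5 | 30, so subgroups of order 5 are possible by Lagrange.
The subgroups of order 5 are: {e, r^3, r^6, r^9, r^12}.
So G has 1 subgroup of order 5.

1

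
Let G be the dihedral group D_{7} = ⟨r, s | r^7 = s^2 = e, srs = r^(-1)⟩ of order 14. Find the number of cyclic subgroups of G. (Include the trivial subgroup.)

9

Group the elements of G by the cyclic subgroup they generate; each cyclic subgroup of order d accounts for φ(d) elements.
Cyclic subgroups by order — order 1: 1; order 2: 7; order 7: 1.
Total: 9.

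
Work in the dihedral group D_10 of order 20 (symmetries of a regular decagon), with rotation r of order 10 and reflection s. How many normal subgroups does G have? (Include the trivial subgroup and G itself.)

7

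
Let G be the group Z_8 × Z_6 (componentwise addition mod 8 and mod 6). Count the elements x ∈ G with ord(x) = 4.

4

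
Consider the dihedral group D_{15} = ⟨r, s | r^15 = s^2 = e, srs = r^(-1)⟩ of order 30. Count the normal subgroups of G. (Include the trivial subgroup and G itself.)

5

G has 28 subgroups. Checking conjugation-invariance by order — order 1: 1/1 normal; order 2: 0/15 normal; order 3: 1/1 normal; order 5: 1/1 normal; order 6: 0/5 normal; order 10: 0/3 normal; order 15: 1/1 normal; order 30: 1/1 normal.
Total normal subgroups: 5.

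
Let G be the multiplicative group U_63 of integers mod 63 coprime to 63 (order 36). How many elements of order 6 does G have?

24

Enumerating element orders in G gives 24 elements of order 6.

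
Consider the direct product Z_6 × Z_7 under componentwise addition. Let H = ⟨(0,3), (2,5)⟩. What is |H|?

|⟨(0,3)⟩| = 7 and |⟨(2,5)⟩| = 21, so |H| is a multiple of lcm(7, 21) = 21 and divides |G| = 42.
Closing under the operation: H = {(0,0), (0,1), (0,2), (0,3), (0,4), (0,5), (0,6), (2,0), (2,1), (2,2), (2,3), (2,4), (2,5), (2,6), (4,0), (4,1), (4,2), (4,3), (4,4), (4,5), (4,6)}, so |H| = 21.

21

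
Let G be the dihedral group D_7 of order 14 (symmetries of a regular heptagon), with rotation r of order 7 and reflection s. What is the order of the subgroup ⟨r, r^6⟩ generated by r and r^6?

7

|⟨r⟩| = 7 and |⟨r^6⟩| = 7, so |H| is a multiple of lcm(7, 7) = 7 and divides |G| = 14.
Closing under the operation: H = {e, r, r^2, r^3, r^4, r^5, r^6}, so |H| = 7.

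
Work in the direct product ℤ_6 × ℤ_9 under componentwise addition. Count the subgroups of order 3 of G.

4

|G| = 54 and 3 | 54, so subgroups of order 3 are possible by Lagrange.
The subgroups of order 3 are: {(0,0), (0,3), (0,6)}; {(0,0), (2,0), (4,0)}; {(0,0), (2,3), (4,6)}; {(0,0), (2,6), (4,3)}.
So G has 4 subgroups of order 3.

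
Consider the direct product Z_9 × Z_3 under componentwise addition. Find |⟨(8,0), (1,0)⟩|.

|⟨(8,0)⟩| = 9 and |⟨(1,0)⟩| = 9, so |H| is a multiple of lcm(9, 9) = 9 and divides |G| = 27.
Closing under the operation: H = {(0,0), (1,0), (2,0), (3,0), (4,0), (5,0), (6,0), (7,0), (8,0)}, so |H| = 9.

9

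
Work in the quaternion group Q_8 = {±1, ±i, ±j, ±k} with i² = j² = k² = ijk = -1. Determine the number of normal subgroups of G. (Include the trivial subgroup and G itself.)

G has 6 subgroups. Checking conjugation-invariance by order — order 1: 1/1 normal; order 2: 1/1 normal; order 4: 3/3 normal; order 8: 1/1 normal.
Total normal subgroups: 6.

6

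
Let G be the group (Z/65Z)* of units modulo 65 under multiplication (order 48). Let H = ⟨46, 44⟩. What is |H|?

|⟨46⟩| = 12 and |⟨44⟩| = 4, so |H| is a multiple of lcm(12, 4) = 12 and divides |G| = 48.
Closing under the operation: H = {1, 4, 6, 9, 11, 14, 16, 19, 21, 24, 29, 31, 34, 36, 41, 44, 46, 49, 51, 54, 56, 59, 61, 64}, so |H| = 24.

24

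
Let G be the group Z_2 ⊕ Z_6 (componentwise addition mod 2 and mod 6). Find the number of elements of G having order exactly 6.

An element (a,b) has order lcm(ord(a), ord(b)); count pairs with lcm equal to 6.
Enumerating gives 6 such elements.

6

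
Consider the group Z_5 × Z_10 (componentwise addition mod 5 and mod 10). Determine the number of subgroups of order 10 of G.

|G| = 50 and 10 | 50, so subgroups of order 10 are possible by Lagrange.
The subgroups of order 10 are: {(0,0), (0,1), (0,2), (0,3), (0,4), (0,5), (0,6), (0,7), (0,8), (0,9)}; {(0,0), (0,5), (1,0), (1,5), (2,0), (2,5), (3,0), (3,5), (4,0), (4,5)}; {(0,0), (0,5), (1,1), (1,6), (2,2), (2,7), (3,3), (3,8), (4,4), (4,9)}; {(0,0), (0,5), (1,2), (1,7), (2,4), (2,9), (3,1), (3,6), (4,3), (4,8)}; … (6 in all).
So G has 6 subgroups of order 10.

6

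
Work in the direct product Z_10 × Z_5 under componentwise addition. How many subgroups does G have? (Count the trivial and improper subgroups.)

|G| = 50, so by Lagrange every subgroup order divides 50. Divisors: 1, 2, 5, 10, 25, 50.
Subgroups by order — order 1: 1; order 2: 1; order 5: 6; order 10: 6; order 25: 1; order 50: 1.
Total: 1 + 1 + 6 + 6 + 1 + 1 = 16.

16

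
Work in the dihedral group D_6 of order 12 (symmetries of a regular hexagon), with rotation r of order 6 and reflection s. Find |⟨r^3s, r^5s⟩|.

|⟨r^3s⟩| = 2 and |⟨r^5s⟩| = 2, so |H| is a multiple of lcm(2, 2) = 2 and divides |G| = 12.
Closing under the operation: H = {e, r^2, r^4, rs, r^3s, r^5s}, so |H| = 6.

6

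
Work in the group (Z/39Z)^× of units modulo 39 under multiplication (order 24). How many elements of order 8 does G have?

No element of G has order 8 (even though 8 | 24).

0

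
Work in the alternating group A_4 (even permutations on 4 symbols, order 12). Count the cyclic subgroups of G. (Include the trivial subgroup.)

8

Each element a generates a cyclic subgroup ⟨a⟩; distinct elements may generate the same one (a cyclic group of order d has φ(d) generators).
Cyclic subgroups by order — order 1: 1; order 2: 3; order 3: 4.
Total: 8.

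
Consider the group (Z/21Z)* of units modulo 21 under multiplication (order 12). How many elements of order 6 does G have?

6

The elements of order 6 are: 2, 5, 10, 11, 17, 19.
That's 6.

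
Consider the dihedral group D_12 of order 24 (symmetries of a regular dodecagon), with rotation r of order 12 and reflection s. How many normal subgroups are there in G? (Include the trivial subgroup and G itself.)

G has 34 subgroups. Checking conjugation-invariance by order — order 1: 1/1 normal; order 2: 1/13 normal; order 3: 1/1 normal; order 4: 1/7 normal; order 6: 1/5 normal; order 8: 0/3 normal; order 12: 3/3 normal; order 24: 1/1 normal.
Total normal subgroups: 9.

9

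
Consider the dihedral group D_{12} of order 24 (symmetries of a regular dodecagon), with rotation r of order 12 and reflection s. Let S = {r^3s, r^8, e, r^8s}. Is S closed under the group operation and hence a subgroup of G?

r^8 ∈ S but its inverse r^4 ∉ S, so S is not a subgroup.

No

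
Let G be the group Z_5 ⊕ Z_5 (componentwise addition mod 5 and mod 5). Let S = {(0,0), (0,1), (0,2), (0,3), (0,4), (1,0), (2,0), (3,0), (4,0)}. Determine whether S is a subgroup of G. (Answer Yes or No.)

No

|S| = 9 does not divide |G| = 25, so by Lagrange S is not a subgroup.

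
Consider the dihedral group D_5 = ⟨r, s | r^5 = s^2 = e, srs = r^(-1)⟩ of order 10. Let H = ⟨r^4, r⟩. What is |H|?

|⟨r^4⟩| = 5 and |⟨r⟩| = 5, so |H| is a multiple of lcm(5, 5) = 5 and divides |G| = 10.
Closing under the operation: H = {e, r, r^2, r^3, r^4}, so |H| = 5.

5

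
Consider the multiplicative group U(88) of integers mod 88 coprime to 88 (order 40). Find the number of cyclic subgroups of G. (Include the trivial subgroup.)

16

Each element a generates a cyclic subgroup ⟨a⟩; distinct elements may generate the same one (a cyclic group of order d has φ(d) generators).
Cyclic subgroups by order — order 1: 1; order 2: 7; order 5: 1; order 10: 7.
Total: 16.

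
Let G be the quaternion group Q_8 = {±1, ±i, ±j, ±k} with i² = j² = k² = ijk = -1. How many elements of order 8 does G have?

No element of G has order 8 (even though 8 | 8).

0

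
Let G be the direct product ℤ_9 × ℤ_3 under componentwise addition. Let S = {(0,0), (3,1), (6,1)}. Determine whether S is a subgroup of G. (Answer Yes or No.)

No

(3,1) ∈ S but its inverse (6,2) ∉ S, so S is not a subgroup.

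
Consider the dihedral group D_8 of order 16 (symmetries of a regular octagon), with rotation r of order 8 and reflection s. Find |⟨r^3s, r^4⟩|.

4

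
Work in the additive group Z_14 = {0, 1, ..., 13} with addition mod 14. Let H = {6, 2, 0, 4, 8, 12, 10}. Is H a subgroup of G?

Yes

|H| = 7 divides |G| = 14, consistent with Lagrange.
H contains the identity, every element's inverse is in H, and H is closed under +: it is a subgroup.
In fact H = ⟨2⟩.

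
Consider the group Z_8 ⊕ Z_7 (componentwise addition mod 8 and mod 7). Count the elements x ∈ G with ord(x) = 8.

4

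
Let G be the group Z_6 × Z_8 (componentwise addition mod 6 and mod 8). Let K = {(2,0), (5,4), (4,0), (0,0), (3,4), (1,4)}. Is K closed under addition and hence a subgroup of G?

|K| = 6 divides |G| = 48, consistent with Lagrange.
K contains the identity, every element's inverse is in K, and K is closed under +: it is a subgroup.
In fact K = ⟨(5,4)⟩.

Yes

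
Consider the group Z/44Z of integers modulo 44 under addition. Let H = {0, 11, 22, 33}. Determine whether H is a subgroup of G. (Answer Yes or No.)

Yes

|H| = 4 divides |G| = 44, consistent with Lagrange.
H contains the identity, every element's inverse is in H, and H is closed under +: it is a subgroup.
In fact H = ⟨33⟩.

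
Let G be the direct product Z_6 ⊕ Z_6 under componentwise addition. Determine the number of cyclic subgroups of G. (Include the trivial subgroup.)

A cyclic subgroup of order d is generated by each of its φ(d) elements of order d, so the cyclic subgroups of order d number (#elements of order d)/φ(d).
Cyclic subgroups by order — order 1: 1; order 2: 3; order 3: 4; order 6: 12.
Total: 20.

20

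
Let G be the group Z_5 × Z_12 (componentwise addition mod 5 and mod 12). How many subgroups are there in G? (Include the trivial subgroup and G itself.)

|G| = 60, so by Lagrange every subgroup order divides 60. Divisors: 1, 2, 3, 4, 5, 6, 10, 12, 15, 20, 30, 60.
Subgroups by order — order 1: 1; order 2: 1; order 3: 1; order 4: 1; order 5: 1; order 6: 1; order 10: 1; order 12: 1; order 15: 1; order 20: 1; order 30: 1; order 60: 1.
Total: 1 + 1 + 1 + 1 + 1 + 1 + 1 + 1 + 1 + 1 + 1 + 1 = 12.

12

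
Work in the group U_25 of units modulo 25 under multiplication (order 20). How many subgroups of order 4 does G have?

1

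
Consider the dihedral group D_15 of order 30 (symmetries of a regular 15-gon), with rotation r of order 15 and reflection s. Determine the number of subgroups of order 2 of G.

|G| = 30 and 2 | 30, so subgroups of order 2 are possible by Lagrange.
The subgroups of order 2 are: {e, r^10s}; {e, r^11s}; {e, r^12s}; {e, r^13s}; … (15 in all).
So G has 15 subgroups of order 2.

15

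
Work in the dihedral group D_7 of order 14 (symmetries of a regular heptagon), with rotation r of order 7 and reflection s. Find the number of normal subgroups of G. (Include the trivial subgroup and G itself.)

G has 10 subgroups. Checking conjugation-invariance by order — order 1: 1/1 normal; order 2: 0/7 normal; order 7: 1/1 normal; order 14: 1/1 normal.
Total normal subgroups: 3.

3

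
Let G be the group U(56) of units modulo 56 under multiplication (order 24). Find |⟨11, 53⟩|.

|⟨11⟩| = 6 and |⟨53⟩| = 6, so |H| is a multiple of lcm(6, 6) = 6 and divides |G| = 24.
Closing under the operation: H = {1, 9, 11, 15, 23, 25, 29, 37, 39, 43, 51, 53}, so |H| = 12.

12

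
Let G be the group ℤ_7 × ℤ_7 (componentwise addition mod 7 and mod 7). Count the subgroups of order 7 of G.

|G| = 49 and 7 | 49, so subgroups of order 7 are possible by Lagrange.
The subgroups of order 7 are: {(0,0), (0,1), (0,2), (0,3), (0,4), (0,5), (0,6)}; {(0,0), (1,0), (2,0), (3,0), (4,0), (5,0), (6,0)}; {(0,0), (1,1), (2,2), (3,3), (4,4), (5,5), (6,6)}; {(0,0), (1,2), (2,4), (3,6), (4,1), (5,3), (6,5)}; … (8 in all).
So G has 8 subgroups of order 7.

8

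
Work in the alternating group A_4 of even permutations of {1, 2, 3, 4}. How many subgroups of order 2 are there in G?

3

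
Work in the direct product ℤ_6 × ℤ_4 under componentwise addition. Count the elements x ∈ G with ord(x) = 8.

0

An element (a,b) has order lcm(ord(a), ord(b)); count pairs with lcm equal to 8.
Enumerating gives 0 such elements.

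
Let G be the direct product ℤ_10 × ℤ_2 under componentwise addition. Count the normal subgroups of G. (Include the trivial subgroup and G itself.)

10

G is abelian, so every subgroup is normal.
G has 10 subgroups in total, hence 10 normal subgroups.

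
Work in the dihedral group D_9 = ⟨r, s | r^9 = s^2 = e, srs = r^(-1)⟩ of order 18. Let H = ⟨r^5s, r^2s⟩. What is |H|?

6

|⟨r^5s⟩| = 2 and |⟨r^2s⟩| = 2, so |H| is a multiple of lcm(2, 2) = 2 and divides |G| = 18.
Closing under the operation: H = {e, r^3, r^6, r^2s, r^5s, r^8s}, so |H| = 6.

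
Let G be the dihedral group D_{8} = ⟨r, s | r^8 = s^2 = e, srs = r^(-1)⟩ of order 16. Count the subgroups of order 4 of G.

|G| = 16 and 4 | 16, so subgroups of order 4 are possible by Lagrange.
The subgroups of order 4 are: {e, r^2, r^4, r^6}; {e, r^4, r^2s, r^6s}; {e, r^4, r^3s, r^7s}; {e, r^4, s, r^4s}; … (5 in all).
So G has 5 subgroups of order 4.

5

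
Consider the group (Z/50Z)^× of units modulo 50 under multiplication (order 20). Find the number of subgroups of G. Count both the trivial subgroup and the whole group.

|G| = 20, so by Lagrange every subgroup order divides 20. Divisors: 1, 2, 4, 5, 10, 20.
Subgroups by order — order 1: 1; order 2: 1; order 4: 1; order 5: 1; order 10: 1; order 20: 1.
Total: 1 + 1 + 1 + 1 + 1 + 1 = 6.

6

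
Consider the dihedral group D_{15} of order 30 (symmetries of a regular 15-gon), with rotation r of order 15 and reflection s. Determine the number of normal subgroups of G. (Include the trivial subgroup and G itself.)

G has 28 subgroups. Checking conjugation-invariance by order — order 1: 1/1 normal; order 2: 0/15 normal; order 3: 1/1 normal; order 5: 1/1 normal; order 6: 0/5 normal; order 10: 0/3 normal; order 15: 1/1 normal; order 30: 1/1 normal.
Total normal subgroups: 5.

5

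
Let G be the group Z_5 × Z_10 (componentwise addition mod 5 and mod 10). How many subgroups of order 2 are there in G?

1

|G| = 50 and 2 | 50, so subgroups of order 2 are possible by Lagrange.
The subgroups of order 2 are: {(0,0), (0,5)}.
So G has 1 subgroup of order 2.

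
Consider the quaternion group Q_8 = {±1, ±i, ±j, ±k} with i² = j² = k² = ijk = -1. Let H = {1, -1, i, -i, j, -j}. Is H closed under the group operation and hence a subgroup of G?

|H| = 6 does not divide |G| = 8, so by Lagrange H is not a subgroup.

No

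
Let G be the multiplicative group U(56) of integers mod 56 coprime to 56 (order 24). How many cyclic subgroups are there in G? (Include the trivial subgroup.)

A cyclic subgroup of order d is generated by each of its φ(d) elements of order d, so the cyclic subgroups of order d number (#elements of order d)/φ(d).
Cyclic subgroups by order — order 1: 1; order 2: 7; order 3: 1; order 6: 7.
Total: 16.

16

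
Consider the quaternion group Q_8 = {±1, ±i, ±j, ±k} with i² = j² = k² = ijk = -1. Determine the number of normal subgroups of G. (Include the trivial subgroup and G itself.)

6

G has 6 subgroups. Checking conjugation-invariance by order — order 1: 1/1 normal; order 2: 1/1 normal; order 4: 3/3 normal; order 8: 1/1 normal.
Total normal subgroups: 6.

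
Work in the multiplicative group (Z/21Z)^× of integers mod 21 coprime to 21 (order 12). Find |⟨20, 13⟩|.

4

|⟨20⟩| = 2 and |⟨13⟩| = 2, so |H| is a multiple of lcm(2, 2) = 2 and divides |G| = 12.
Closing under the operation: H = {1, 8, 13, 20}, so |H| = 4.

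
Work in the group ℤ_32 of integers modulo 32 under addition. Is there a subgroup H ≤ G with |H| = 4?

Yes

4 | 32. A subgroup of order 4 is {0, 8, 16, 24}.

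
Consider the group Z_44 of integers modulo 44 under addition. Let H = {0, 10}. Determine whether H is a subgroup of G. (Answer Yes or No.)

No

10 ∈ H but its inverse 34 ∉ H, so H is not a subgroup.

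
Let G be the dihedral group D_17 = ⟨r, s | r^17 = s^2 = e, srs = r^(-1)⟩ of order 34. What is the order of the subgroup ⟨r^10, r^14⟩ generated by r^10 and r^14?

17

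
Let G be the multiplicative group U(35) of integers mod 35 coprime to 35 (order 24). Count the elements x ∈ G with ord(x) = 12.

The elements of order 12 are: 2, 3, 12, 17, 18, 23, 32, 33.
That's 8.

8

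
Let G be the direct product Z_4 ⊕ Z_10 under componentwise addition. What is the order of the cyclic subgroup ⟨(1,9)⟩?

The order of (1,9) in Z_4 × Z_10 is lcm(ord(1) in Z_4, ord(9) in Z_10).
ord(1) = 4 and ord(9) = 10, so |⟨(1,9)⟩| = lcm(4, 10) = 20.

20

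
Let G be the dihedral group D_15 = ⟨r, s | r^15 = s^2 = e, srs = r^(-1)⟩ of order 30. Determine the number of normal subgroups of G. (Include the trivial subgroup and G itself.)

5

G has 28 subgroups. Checking conjugation-invariance by order — order 1: 1/1 normal; order 2: 0/15 normal; order 3: 1/1 normal; order 5: 1/1 normal; order 6: 0/5 normal; order 10: 0/3 normal; order 15: 1/1 normal; order 30: 1/1 normal.
Total normal subgroups: 5.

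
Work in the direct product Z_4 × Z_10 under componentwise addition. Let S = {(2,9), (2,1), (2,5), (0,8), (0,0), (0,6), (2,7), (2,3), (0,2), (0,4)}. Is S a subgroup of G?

Yes

|S| = 10 divides |G| = 40, consistent with Lagrange.
S contains the identity, every element's inverse is in S, and S is closed under +: it is a subgroup.
In fact S = ⟨(2,1)⟩.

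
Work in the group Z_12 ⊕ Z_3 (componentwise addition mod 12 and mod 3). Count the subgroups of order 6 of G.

4

|G| = 36 and 6 | 36, so subgroups of order 6 are possible by Lagrange.
The subgroups of order 6 are: {(0,0), (0,1), (0,2), (6,0), (6,1), (6,2)}; {(0,0), (2,0), (4,0), (6,0), (8,0), (10,0)}; {(0,0), (2,2), (4,1), (6,0), (8,2), (10,1)}; {(0,0), (2,1), (4,2), (6,0), (8,1), (10,2)}.
So G has 4 subgroups of order 6.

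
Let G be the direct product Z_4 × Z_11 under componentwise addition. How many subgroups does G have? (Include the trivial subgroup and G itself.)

6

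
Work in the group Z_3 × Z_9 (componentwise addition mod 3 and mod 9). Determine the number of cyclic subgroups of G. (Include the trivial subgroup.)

8

A cyclic subgroup of order d is generated by each of its φ(d) elements of order d, so the cyclic subgroups of order d number (#elements of order d)/φ(d).
Cyclic subgroups by order — order 1: 1; order 3: 4; order 9: 3.
Total: 8.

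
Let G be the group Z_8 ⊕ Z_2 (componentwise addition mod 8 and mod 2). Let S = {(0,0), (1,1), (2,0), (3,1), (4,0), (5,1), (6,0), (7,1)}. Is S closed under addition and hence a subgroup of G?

|S| = 8 divides |G| = 16, consistent with Lagrange.
S contains the identity, every element's inverse is in S, and S is closed under +: it is a subgroup.
In fact S = ⟨(7,1)⟩.

Yes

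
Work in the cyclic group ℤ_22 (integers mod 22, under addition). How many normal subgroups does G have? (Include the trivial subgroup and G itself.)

G is abelian, so every subgroup is normal.
G has 4 subgroups in total, hence 4 normal subgroups.

4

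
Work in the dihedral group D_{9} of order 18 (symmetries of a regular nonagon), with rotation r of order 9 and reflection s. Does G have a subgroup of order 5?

No

5 does not divide |G| = 18, so by Lagrange no subgroup of order 5 exists.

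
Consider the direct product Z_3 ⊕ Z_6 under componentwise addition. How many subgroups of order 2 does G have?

1

|G| = 18 and 2 | 18, so subgroups of order 2 are possible by Lagrange.
The subgroups of order 2 are: {(0,0), (0,3)}.
So G has 1 subgroup of order 2.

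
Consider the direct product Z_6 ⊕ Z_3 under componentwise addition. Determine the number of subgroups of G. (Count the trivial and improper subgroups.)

|G| = 18, so by Lagrange every subgroup order divides 18. Divisors: 1, 2, 3, 6, 9, 18.
Subgroups by order — order 1: 1; order 2: 1; order 3: 4; order 6: 4; order 9: 1; order 18: 1.
Total: 1 + 1 + 4 + 4 + 1 + 1 = 12.

12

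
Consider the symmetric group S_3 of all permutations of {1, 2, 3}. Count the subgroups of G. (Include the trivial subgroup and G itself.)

6

|G| = 6, so by Lagrange every subgroup order divides 6. Divisors: 1, 2, 3, 6.
Subgroups by order — order 1: 1; order 2: 3; order 3: 1; order 6: 1.
Total: 1 + 3 + 1 + 1 = 6.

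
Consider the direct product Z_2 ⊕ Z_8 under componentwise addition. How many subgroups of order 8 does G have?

3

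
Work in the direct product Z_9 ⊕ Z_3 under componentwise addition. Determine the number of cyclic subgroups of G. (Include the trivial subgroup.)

8

Group the elements of G by the cyclic subgroup they generate; each cyclic subgroup of order d accounts for φ(d) elements.
Cyclic subgroups by order — order 1: 1; order 3: 4; order 9: 3.
Total: 8.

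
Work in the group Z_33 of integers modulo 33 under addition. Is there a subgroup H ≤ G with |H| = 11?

Yes

11 | 33. A subgroup of order 11 is {0, 3, 6, 9, 12, 15, 18, 21, 24, 27, 30}.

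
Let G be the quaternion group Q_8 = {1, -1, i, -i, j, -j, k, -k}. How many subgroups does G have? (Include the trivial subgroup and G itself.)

6

|G| = 8, so by Lagrange every subgroup order divides 8. Divisors: 1, 2, 4, 8.
Subgroups by order — order 1: 1; order 2: 1; order 4: 3; order 8: 1.
Total: 1 + 1 + 3 + 1 = 6.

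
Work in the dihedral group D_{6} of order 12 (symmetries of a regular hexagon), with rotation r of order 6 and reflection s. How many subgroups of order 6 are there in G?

|G| = 12 and 6 | 12, so subgroups of order 6 are possible by Lagrange.
The subgroups of order 6 are: {e, r, r^2, r^3, r^4, r^5}; {e, r^2, r^4, s, r^2s, r^4s}; {e, r^2, r^4, rs, r^3s, r^5s}.
So G has 3 subgroups of order 6.

3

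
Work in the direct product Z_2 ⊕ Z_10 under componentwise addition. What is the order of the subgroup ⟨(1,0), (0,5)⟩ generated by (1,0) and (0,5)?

|⟨(1,0)⟩| = 2 and |⟨(0,5)⟩| = 2, so |H| is a multiple of lcm(2, 2) = 2 and divides |G| = 20.
Closing under the operation: H = {(0,0), (0,5), (1,0), (1,5)}, so |H| = 4.

4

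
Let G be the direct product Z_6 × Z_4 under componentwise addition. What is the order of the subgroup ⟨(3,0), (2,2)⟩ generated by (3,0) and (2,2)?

|⟨(3,0)⟩| = 2 and |⟨(2,2)⟩| = 6, so |H| is a multiple of lcm(2, 6) = 6 and divides |G| = 24.
Closing under the operation: H = {(0,0), (0,2), (1,0), (1,2), (2,0), (2,2), (3,0), (3,2), (4,0), (4,2), (5,0), (5,2)}, so |H| = 12.

12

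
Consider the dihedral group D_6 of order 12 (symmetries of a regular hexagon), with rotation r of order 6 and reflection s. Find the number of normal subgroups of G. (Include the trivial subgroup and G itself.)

7

G has 16 subgroups. Checking conjugation-invariance by order — order 1: 1/1 normal; order 2: 1/7 normal; order 3: 1/1 normal; order 4: 0/3 normal; order 6: 3/3 normal; order 12: 1/1 normal.
Total normal subgroups: 7.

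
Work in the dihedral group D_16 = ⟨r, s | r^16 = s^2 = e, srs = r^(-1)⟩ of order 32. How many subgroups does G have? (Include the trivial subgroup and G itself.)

|G| = 32, so by Lagrange every subgroup order divides 32. Divisors: 1, 2, 4, 8, 16, 32.
Subgroups by order — order 1: 1; order 2: 17; order 4: 9; order 8: 5; order 16: 3; order 32: 1.
Total: 1 + 17 + 9 + 5 + 3 + 1 = 36.

36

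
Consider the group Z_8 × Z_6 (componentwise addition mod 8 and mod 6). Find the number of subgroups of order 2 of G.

3

|G| = 48 and 2 | 48, so subgroups of order 2 are possible by Lagrange.
The subgroups of order 2 are: {(0,0), (0,3)}; {(0,0), (4,0)}; {(0,0), (4,3)}.
So G has 3 subgroups of order 2.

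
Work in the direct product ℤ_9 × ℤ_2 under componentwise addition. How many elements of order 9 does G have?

An element (a,b) has order lcm(ord(a), ord(b)); count pairs with lcm equal to 9.
Enumerating gives 6 such elements.

6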